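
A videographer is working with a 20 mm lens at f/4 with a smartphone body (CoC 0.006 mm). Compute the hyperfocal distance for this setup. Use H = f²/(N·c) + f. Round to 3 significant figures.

16.7 m

Hyperfocal distance H = f²/(N·c) + f = 20²/(4 × 0.006) + 20 = 400/0.024 + 20 ≈ 16686.7 mm ≈ 16.7 m.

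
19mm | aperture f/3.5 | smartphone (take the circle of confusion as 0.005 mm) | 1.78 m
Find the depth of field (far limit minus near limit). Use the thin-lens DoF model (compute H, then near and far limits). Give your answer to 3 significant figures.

Hyperfocal distance H = f²/(N·c) + f = 19²/(3.5 × 0.005) + 19 = 361/0.0175 + 19 ≈ 20647.6 mm ≈ 20.65 m.
Near limit Dn = s·(H − f)/(H + s − 2f) = 1780 × (20647.6 − 19) / (20647.6 + 1780 − 2 × 19) = 1780 × 20628.6 / 22389.6 ≈ 1640.00 mm.
Far limit Df = s·(H − f)/(H − s) = 1780 × (20647.6 − 19) / (20647.6 − 1780) = 1780 × 20628.6 / 18867.6 ≈ 1946.14 mm.
Depth of field = Df − Dn = 1946.14 − 1640.00 ≈ 306.14 mm.

306 mm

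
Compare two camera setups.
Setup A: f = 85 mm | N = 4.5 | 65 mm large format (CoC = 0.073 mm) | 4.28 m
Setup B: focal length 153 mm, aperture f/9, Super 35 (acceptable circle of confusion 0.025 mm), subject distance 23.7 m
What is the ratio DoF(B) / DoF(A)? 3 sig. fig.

Setup A: H = 85²/(4.5×0.073) + 85 ≈ 22078.9 mm; DoF = Df − Dn = 5288.7 − 3594.4 ≈ 1694.3 mm.
Setup B: H = 153²/(9×0.025) + 153 ≈ 104193.0 mm; DoF = Df − Dn = 30633 − 19326 ≈ 11307 mm.
Ratio = 11307 / 1694.3 ≈ 6.67.

6.67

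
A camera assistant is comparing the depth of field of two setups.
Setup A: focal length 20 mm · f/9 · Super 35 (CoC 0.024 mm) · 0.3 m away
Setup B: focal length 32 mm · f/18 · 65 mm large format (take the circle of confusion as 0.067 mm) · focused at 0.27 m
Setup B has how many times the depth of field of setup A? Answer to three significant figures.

Setup A: H = 20²/(9×0.024) + 20 ≈ 1871.9 mm; DoF = Df − Dn = 353.440 − 260.598 ≈ 92.842 mm.
Setup B: H = 32²/(18×0.067) + 32 ≈ 881.1 mm; DoF = Df − Dn = 375.16 − 210.89 ≈ 164.27 mm.
Ratio = 164.27 / 92.842 ≈ 1.77.

1.77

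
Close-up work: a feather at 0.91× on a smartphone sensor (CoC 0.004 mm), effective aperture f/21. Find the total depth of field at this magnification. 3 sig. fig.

At magnification m, DoF ≈ 2·N_eff·c/m² = 2 × 21 × 0.004 / 0.91² = 0.168 / 0.8281 ≈ 0.203 mm.

0.203 mm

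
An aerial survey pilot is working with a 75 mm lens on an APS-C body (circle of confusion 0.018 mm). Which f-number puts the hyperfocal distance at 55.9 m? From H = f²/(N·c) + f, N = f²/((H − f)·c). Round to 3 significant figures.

Rearrange H = f²/(N·c) + f for N: N = f² / ((H − f)·c).
N = 75² / ((55900 − 75) × 0.018) = 5625 / 1005 ≈ 5.60.

f/5.60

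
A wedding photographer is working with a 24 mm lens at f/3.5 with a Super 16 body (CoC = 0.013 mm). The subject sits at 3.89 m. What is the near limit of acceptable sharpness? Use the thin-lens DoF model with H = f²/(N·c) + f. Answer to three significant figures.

2.98 m

Hyperfocal distance H = f²/(N·c) + f = 24²/(3.5 × 0.013) + 24 = 576/0.0455 + 24 ≈ 12683.3 mm ≈ 12.68 m.
Near limit Dn = s·(H − f)/(H + s − 2f) = 3890 × (12683.3 − 24) / (12683.3 + 3890 − 2 × 24) = 3890 × 12659.3 / 16525.3 ≈ 2980.0 mm ≈ 2.98 m.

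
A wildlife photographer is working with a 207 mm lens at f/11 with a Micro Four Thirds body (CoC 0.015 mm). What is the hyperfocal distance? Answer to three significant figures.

260 m

Hyperfocal distance H = f²/(N·c) + f = 207²/(11 × 0.015) + 207 = 42849/0.165 + 207 ≈ 259897.9 mm ≈ 260 m.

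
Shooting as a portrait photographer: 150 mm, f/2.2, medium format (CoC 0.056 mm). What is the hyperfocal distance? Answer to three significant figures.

183 m

Hyperfocal distance H = f²/(N·c) + f = 150²/(2.2 × 0.056) + 150 = 22500/0.1232 + 150 ≈ 182779.9 mm ≈ 183 m.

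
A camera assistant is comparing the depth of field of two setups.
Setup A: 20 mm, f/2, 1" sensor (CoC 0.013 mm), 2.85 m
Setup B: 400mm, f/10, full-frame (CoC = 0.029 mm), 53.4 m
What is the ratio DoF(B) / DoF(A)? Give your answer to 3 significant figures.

Setup A: H = 20²/(2×0.013) + 20 ≈ 15404.6 mm; DoF = Df − Dn = 3492.4 − 2407.2 ≈ 1085.2 mm.
Setup B: H = 400²/(10×0.029) + 400 ≈ 552124.1 mm; DoF = Df − Dn = 59075 − 48720 ≈ 10355 mm.
Ratio = 10355 / 1085.2 ≈ 9.54.

9.54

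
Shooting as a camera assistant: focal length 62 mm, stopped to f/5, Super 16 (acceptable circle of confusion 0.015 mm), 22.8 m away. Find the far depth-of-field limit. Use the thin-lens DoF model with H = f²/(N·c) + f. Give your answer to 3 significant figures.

41.0 m

Hyperfocal distance H = f²/(N·c) + f = 62²/(5 × 0.015) + 62 = 3844/0.075 + 62 ≈ 51315.3 mm ≈ 51.32 m.
Far limit Df = s·(H − f)/(H − s) = 22800 × (51315.3 − 62) / (51315.3 − 22800) = 22800 × 51253.3 / 28515.3 ≈ 40981 mm ≈ 41.0 m.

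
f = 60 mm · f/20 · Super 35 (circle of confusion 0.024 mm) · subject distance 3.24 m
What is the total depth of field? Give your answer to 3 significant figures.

3.35 m

Hyperfocal distance H = f²/(N·c) + f = 60²/(20 × 0.024) + 60 = 3600/0.48 + 60 ≈ 7560.0 mm ≈ 7.560 m.
Near limit Dn = s·(H − f)/(H + s − 2f) = 3240 × (7560.0 − 60) / (7560.0 + 3240 − 2 × 60) = 3240 × 7500.0 / 10680.0 ≈ 2275.3 mm.
Far limit Df = s·(H − f)/(H − s) = 3240 × (7560.0 − 60) / (7560.0 − 3240) = 3240 × 7500.0 / 4320.0 ≈ 5625.0 mm.
Depth of field = Df − Dn = 5625.0 − 2275.3 ≈ 3349.7 mm ≈ 3.35 m.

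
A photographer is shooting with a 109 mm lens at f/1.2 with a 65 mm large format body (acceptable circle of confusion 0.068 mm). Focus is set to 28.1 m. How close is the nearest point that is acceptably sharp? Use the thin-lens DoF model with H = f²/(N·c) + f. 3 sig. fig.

23.6 m

Hyperfocal distance H = f²/(N·c) + f = 109²/(1.2 × 0.068) + 109 = 11881/0.0816 + 109 ≈ 145709.5 mm ≈ 145.7 m.
Near limit Dn = s·(H − f)/(H + s − 2f) = 28100 × (145709.5 − 109) / (145709.5 + 28100 − 2 × 109) = 28100 × 145600.5 / 173591.5 ≈ 23569 mm ≈ 23.6 m.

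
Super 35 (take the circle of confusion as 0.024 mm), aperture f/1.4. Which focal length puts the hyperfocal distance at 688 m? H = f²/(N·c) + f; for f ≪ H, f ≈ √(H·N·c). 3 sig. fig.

From H = f²/(N·c) + f, with f ≪ H: f ≈ √(H·N·c) = √(688000 × 1.4 × 0.024) = √23117 ≈ 152.0 mm.
The +f correction barely moves this — solving exactly, f² + N·c·f − N·c·H = 0 ⇒ f = (−N·c + √((N·c)² + 4·N·c·H))/2 = (−0.0336 + √92467)/2 ≈ 152.03 mm, so f ≈ 152 mm.

152 mm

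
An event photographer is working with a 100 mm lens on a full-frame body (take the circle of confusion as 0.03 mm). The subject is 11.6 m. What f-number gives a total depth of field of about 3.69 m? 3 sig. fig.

f/4.50

Write h = H − f = f²/(N·c). The thin-lens limits are Dn = s·h/(h + (s−f)) and Df = s·h/(h − (s−f)), so DoF = Df − Dn = 2·s·(s−f)·h / (h² − (s−f)²).
That is a quadratic in h: DoF·h² − 2·s·(s−f)·h − DoF·(s−f)² = 0 ⇒ h = (s−f)·(s + √(s² + DoF²)) / DoF = 11500 × (11600 + √(11600² + 3690²)) / 3690 = 11500 × (11600 + 12172.8) / 3690 ≈ 74089 mm.
Then N = f²/(c·h) = 100² / (0.03 × 74089) = 10000 / 2222.7 ≈ 4.50.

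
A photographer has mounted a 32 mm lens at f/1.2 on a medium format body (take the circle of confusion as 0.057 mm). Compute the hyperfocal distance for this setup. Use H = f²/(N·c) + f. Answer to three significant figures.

15.0 m

Hyperfocal distance H = f²/(N·c) + f = 32²/(1.2 × 0.057) + 32 = 1024/0.0684 + 32 ≈ 15002.8 mm ≈ 15.0 m.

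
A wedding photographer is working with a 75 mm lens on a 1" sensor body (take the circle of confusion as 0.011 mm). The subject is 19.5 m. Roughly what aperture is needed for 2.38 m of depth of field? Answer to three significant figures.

Write h = H − f = f²/(N·c). The thin-lens limits are Dn = s·h/(h + (s−f)) and Df = s·h/(h − (s−f)), so DoF = Df − Dn = 2·s·(s−f)·h / (h² − (s−f)²).
That is a quadratic in h: DoF·h² − 2·s·(s−f)·h − DoF·(s−f)² = 0 ⇒ h = (s−f)·(s + √(s² + DoF²)) / DoF = 19425 × (19500 + √(19500² + 2380²)) / 2380 = 19425 × (19500 + 19644.7) / 2380 ≈ 319490 mm.
Then N = f²/(c·h) = 75² / (0.011 × 319490) = 5625 / 3514.4 ≈ 1.60.

f/1.60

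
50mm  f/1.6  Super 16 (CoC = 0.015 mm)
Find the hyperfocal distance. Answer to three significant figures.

Hyperfocal distance H = f²/(N·c) + f = 50²/(1.6 × 0.015) + 50 = 2500/0.024 + 50 ≈ 104216.7 mm ≈ 104 m.

104 m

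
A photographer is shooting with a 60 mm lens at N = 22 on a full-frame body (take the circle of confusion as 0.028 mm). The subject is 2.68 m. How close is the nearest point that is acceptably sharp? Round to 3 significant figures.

Hyperfocal distance H = f²/(N·c) + f = 60²/(22 × 0.028) + 60 = 3600/0.616 + 60 ≈ 5904.2 mm ≈ 5.904 m.
Near limit Dn = s·(H − f)/(H + s − 2f) = 2680 × (5904.2 − 60) / (5904.2 + 2680 − 2 × 60) = 2680 × 5844.2 / 8464.2 ≈ 1850.4 mm ≈ 1.85 m.

1.85 m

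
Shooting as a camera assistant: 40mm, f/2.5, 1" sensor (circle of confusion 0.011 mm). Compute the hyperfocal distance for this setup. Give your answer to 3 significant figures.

Hyperfocal distance H = f²/(N·c) + f = 40²/(2.5 × 0.011) + 40 = 1600/0.0275 + 40 ≈ 58221.8 mm ≈ 58.2 m.

58.2 m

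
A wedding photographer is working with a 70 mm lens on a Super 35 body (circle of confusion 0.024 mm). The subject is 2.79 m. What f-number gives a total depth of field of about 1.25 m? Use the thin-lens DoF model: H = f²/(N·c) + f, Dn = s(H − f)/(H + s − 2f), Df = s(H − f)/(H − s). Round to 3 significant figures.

f/16

Write h = H − f = f²/(N·c). The thin-lens limits are Dn = s·h/(h + (s−f)) and Df = s·h/(h − (s−f)), so DoF = Df − Dn = 2·s·(s−f)·h / (h² − (s−f)²).
That is a quadratic in h: DoF·h² − 2·s·(s−f)·h − DoF·(s−f)² = 0 ⇒ h = (s−f)·(s + √(s² + DoF²)) / DoF = 2720 × (2790 + √(2790² + 1250²)) / 1250 = 2720 × (2790 + 3057.22) / 1250 ≈ 12724 mm.
Then N = f²/(c·h) = 70² / (0.024 × 12724) = 4900 / 305.37 ≈ 16.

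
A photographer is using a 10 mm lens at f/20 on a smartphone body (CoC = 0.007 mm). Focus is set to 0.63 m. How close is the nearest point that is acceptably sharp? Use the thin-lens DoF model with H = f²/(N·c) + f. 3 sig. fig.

Hyperfocal distance H = f²/(N·c) + f = 10²/(20 × 0.007) + 10 = 100/0.14 + 10 ≈ 724.3 mm ≈ 0.724 m.
Near limit Dn = s·(H − f)/(H + s − 2f) = 630 × (724.3 − 10) / (724.3 + 630 − 2 × 10) = 630 × 714.3 / 1334.3 ≈ 337.26 mm.

337 mm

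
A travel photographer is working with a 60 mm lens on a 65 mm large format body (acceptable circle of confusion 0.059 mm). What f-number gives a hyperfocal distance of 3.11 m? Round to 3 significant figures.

f/20

Rearrange H = f²/(N·c) + f for N: N = f² / ((H − f)·c).
N = 60² / ((3110 − 60) × 0.059) = 3600 / 179.9 ≈ 20.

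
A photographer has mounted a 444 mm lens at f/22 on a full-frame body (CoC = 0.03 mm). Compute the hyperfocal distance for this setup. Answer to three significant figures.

Hyperfocal distance H = f²/(N·c) + f = 444²/(22 × 0.03) + 444 = 197136/0.66 + 444 ≈ 299134.9 mm ≈ 299 m.

299 m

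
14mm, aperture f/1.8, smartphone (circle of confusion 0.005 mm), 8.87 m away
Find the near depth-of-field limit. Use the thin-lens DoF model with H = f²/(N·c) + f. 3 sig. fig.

Hyperfocal distance H = f²/(N·c) + f = 14²/(1.8 × 0.005) + 14 = 196/0.009 + 14 ≈ 21791.8 mm ≈ 21.79 m.
Near limit Dn = s·(H − f)/(H + s − 2f) = 8870 × (21791.8 − 14) / (21791.8 + 8870 − 2 × 14) = 8870 × 21777.8 / 30633.8 ≈ 6305.7 mm ≈ 6.31 m.

6.31 m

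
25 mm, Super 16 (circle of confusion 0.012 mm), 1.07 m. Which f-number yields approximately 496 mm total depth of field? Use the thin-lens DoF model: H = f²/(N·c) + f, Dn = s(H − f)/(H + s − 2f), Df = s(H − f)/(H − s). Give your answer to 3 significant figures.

f/11

Write h = H − f = f²/(N·c). The thin-lens limits are Dn = s·h/(h + (s−f)) and Df = s·h/(h − (s−f)), so DoF = Df − Dn = 2·s·(s−f)·h / (h² − (s−f)²).
That is a quadratic in h: DoF·h² − 2·s·(s−f)·h − DoF·(s−f)² = 0 ⇒ h = (s−f)·(s + √(s² + DoF²)) / DoF = 1045 × (1070 + √(1070² + 496²)) / 496 = 1045 × (1070 + 1179.37) / 496 ≈ 4739.1 mm.
Then N = f²/(c·h) = 25² / (0.012 × 4739.1) = 625 / 56.869 ≈ 11.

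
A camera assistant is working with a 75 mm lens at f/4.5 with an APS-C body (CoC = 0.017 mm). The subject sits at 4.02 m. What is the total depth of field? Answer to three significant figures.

433 mm

Hyperfocal distance H = f²/(N·c) + f = 75²/(4.5 × 0.017) + 75 = 5625/0.0765 + 75 ≈ 73604.4 mm ≈ 73.60 m.
Near limit Dn = s·(H − f)/(H + s − 2f) = 4020 × (73604.4 − 75) / (73604.4 + 4020 − 2 × 75) = 4020 × 73529.4 / 77474.4 ≈ 3815.30 mm.
Far limit Df = s·(H − f)/(H − s) = 4020 × (73604.4 − 75) / (73604.4 − 4020) = 4020 × 73529.4 / 69584.4 ≈ 4247.91 mm.
Depth of field = Df − Dn = 4247.91 − 3815.30 ≈ 432.61 mm.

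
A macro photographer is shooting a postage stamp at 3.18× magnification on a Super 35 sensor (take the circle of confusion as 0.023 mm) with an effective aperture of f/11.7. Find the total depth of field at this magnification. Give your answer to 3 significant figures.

At magnification m, DoF ≈ 2·N_eff·c/m² = 2 × 11.7 × 0.023 / 3.18² = 0.5382 / 10.11 ≈ 0.0532 mm.

0.0532 mm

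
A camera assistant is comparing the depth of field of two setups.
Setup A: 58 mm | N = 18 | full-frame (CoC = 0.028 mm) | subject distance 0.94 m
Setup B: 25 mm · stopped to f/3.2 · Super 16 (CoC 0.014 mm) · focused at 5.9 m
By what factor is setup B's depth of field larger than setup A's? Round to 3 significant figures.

23.9

Setup A: H = 58²/(18×0.028) + 58 ≈ 6732.6 mm; DoF = Df − Dn = 1083.13 − 830.28 ≈ 252.85 mm.
Setup B: H = 25²/(3.2×0.014) + 25 ≈ 13975.9 mm; DoF = Df − Dn = 10192.1 − 4151.7 ≈ 6040.4 mm.
Ratio = 6040.4 / 252.85 ≈ 23.9.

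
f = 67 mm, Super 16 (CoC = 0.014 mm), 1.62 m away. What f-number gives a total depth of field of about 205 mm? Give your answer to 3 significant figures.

f/13

Write h = H − f = f²/(N·c). The thin-lens limits are Dn = s·h/(h + (s−f)) and Df = s·h/(h − (s−f)), so DoF = Df − Dn = 2·s·(s−f)·h / (h² − (s−f)²).
That is a quadratic in h: DoF·h² − 2·s·(s−f)·h − DoF·(s−f)² = 0 ⇒ h = (s−f)·(s + √(s² + DoF²)) / DoF = 1553 × (1620 + √(1620² + 205²)) / 205 = 1553 × (1620 + 1632.92) / 205 ≈ 24643 mm.
Then N = f²/(c·h) = 67² / (0.014 × 24643) = 4489 / 345.00 ≈ 13.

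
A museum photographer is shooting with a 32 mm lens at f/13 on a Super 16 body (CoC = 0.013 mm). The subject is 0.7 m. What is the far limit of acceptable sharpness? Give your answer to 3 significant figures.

Hyperfocal distance H = f²/(N·c) + f = 32²/(13 × 0.013) + 32 = 1024/0.169 + 32 ≈ 6091.2 mm ≈ 6.091 m.
Far limit Df = s·(H − f)/(H − s) = 700 × (6091.2 − 32) / (6091.2 − 700) = 700 × 6059.2 / 5391.2 ≈ 786.73 mm ≈ 0.787 m.

0.787 m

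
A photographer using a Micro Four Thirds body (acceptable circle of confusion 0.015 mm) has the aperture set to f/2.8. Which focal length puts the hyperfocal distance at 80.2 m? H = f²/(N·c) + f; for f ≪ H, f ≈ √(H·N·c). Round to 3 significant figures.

58.0 mm

From H = f²/(N·c) + f, with f ≪ H: f ≈ √(H·N·c) = √(80200 × 2.8 × 0.015) = √3368.4 ≈ 58.04 mm.
The +f correction barely moves this — solving exactly, f² + N·c·f − N·c·H = 0 ⇒ f = (−N·c + √((N·c)² + 4·N·c·H))/2 = (−0.042 + √13474)/2 ≈ 58.017 mm, so f ≈ 58.0 mm.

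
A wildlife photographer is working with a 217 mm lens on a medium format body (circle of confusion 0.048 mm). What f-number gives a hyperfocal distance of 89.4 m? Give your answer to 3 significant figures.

f/11

Rearrange H = f²/(N·c) + f for N: N = f² / ((H − f)·c).
N = 217² / ((89400 − 217) × 0.048) = 47089 / 4281 ≈ 11.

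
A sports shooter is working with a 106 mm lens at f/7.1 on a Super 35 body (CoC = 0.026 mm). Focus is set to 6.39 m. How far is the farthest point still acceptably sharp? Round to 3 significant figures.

7.13 m

Hyperfocal distance H = f²/(N·c) + f = 106²/(7.1 × 0.026) + 106 = 11236/0.1846 + 106 ≈ 60972.7 mm ≈ 60.97 m.
Far limit Df = s·(H − f)/(H − s) = 6390 × (60972.7 − 106) / (60972.7 − 6390) = 6390 × 60866.7 / 54582.7 ≈ 7125.7 mm ≈ 7.13 m.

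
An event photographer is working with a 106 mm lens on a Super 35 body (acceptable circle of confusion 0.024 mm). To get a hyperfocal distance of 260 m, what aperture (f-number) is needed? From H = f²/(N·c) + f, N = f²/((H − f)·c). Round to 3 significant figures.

Rearrange H = f²/(N·c) + f for N: N = f² / ((H − f)·c).
N = 106² / ((260000 − 106) × 0.024) = 11236 / 6237 ≈ 1.80.

f/1.80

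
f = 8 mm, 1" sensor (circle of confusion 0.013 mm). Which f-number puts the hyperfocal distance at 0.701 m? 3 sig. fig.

Rearrange H = f²/(N·c) + f for N: N = f² / ((H − f)·c).
N = 8² / ((701 − 8) × 0.013) = 64 / 9.009 ≈ 7.10.

f/7.10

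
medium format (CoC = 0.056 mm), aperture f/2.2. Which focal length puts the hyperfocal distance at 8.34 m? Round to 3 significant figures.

From H = f²/(N·c) + f, with f ≪ H: f ≈ √(H·N·c) = √(8340 × 2.2 × 0.056) = √1027.5 ≈ 32.05 mm.
Exact: f² + N·c·f − N·c·H = 0 ⇒ f = (−N·c + √((N·c)² + 4·N·c·H))/2 = (−0.1232 + √4110.0)/2 ≈ 31.993 mm ≈ 32.0 mm.

32.0 mm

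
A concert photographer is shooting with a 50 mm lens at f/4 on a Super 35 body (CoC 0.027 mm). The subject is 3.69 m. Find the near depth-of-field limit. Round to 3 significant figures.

Hyperfocal distance H = f²/(N·c) + f = 50²/(4 × 0.027) + 50 = 2500/0.108 + 50 ≈ 23198.1 mm ≈ 23.20 m.
Near limit Dn = s·(H − f)/(H + s − 2f) = 3690 × (23198.1 − 50) / (23198.1 + 3690 − 2 × 50) = 3690 × 23148.1 / 26788.1 ≈ 3188.6 mm ≈ 3.19 m.

3.19 m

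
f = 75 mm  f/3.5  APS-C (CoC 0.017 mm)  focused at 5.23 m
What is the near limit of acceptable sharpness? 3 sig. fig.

Hyperfocal distance H = f²/(N·c) + f = 75²/(3.5 × 0.017) + 75 = 5625/0.0595 + 75 ≈ 94612.8 mm ≈ 94.61 m.
Near limit Dn = s·(H − f)/(H + s − 2f) = 5230 × (94612.8 − 75) / (94612.8 + 5230 − 2 × 75) = 5230 × 94537.8 / 99692.8 ≈ 4959.6 mm ≈ 4.96 m.

4.96 m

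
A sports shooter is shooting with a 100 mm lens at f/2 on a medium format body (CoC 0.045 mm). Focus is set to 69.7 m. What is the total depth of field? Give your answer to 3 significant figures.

144 m

Hyperfocal distance H = f²/(N·c) + f = 100²/(2 × 0.045) + 100 = 10000/0.09 + 100 ≈ 111211.1 mm ≈ 111.2 m.
Near limit Dn = s·(H − f)/(H + s − 2f) = 69700 × (111211.1 − 100) / (111211.1 + 69700 − 2 × 100) = 69700 × 111111.1 / 180711.1 ≈ 42855 mm.
Far limit Df = s·(H − f)/(H − s) = 69700 × (111211.1 − 100) / (111211.1 − 69700) = 69700 × 111111.1 / 41511.1 ≈ 186563 mm.
Depth of field = Df − Dn = 186563 − 42855 ≈ 143708 mm ≈ 144 m.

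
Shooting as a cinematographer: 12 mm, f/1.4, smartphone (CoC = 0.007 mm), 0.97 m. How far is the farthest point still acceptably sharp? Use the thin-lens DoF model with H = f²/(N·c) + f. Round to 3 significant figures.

Hyperfocal distance H = f²/(N·c) + f = 12²/(1.4 × 0.007) + 12 = 144/0.0098 + 12 ≈ 14705.9 mm ≈ 14.71 m.
Far limit Df = s·(H − f)/(H − s) = 970 × (14705.9 − 12) / (14705.9 − 970) = 970 × 14693.9 / 13735.9 ≈ 1037.7 mm ≈ 1.04 m.

1.04 m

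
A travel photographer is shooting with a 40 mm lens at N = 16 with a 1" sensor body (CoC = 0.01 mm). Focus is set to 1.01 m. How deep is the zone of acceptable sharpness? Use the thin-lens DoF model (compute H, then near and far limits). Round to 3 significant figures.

Hyperfocal distance H = f²/(N·c) + f = 40²/(16 × 0.01) + 40 = 1600/0.16 + 40 ≈ 10040.0 mm ≈ 10.04 m.
Near limit Dn = s·(H − f)/(H + s − 2f) = 1010 × (10040.0 − 40) / (10040.0 + 1010 − 2 × 40) = 1010 × 10000.0 / 10970.0 ≈ 920.69 mm.
Far limit Df = s·(H − f)/(H − s) = 1010 × (10040.0 − 40) / (10040.0 − 1010) = 1010 × 10000.0 / 9030.0 ≈ 1118.49 mm.
Depth of field = Df − Dn = 1118.49 − 920.69 ≈ 197.80 mm.

198 mm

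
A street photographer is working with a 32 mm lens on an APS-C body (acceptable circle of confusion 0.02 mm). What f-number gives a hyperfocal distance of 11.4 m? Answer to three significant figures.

Rearrange H = f²/(N·c) + f for N: N = f² / ((H − f)·c).
N = 32² / ((11400 − 32) × 0.02) = 1024 / 227.4 ≈ 4.50.

f/4.50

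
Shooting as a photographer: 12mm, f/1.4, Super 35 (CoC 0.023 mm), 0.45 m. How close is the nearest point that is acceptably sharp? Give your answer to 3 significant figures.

410 mm

Hyperfocal distance H = f²/(N·c) + f = 12²/(1.4 × 0.023) + 12 = 144/0.0322 + 12 ≈ 4484.0 mm ≈ 4.484 m.
Near limit Dn = s·(H − f)/(H + s − 2f) = 450 × (4484.0 − 12) / (4484.0 + 450 − 2 × 12) = 450 × 4472.0 / 4910.0 ≈ 409.86 mm.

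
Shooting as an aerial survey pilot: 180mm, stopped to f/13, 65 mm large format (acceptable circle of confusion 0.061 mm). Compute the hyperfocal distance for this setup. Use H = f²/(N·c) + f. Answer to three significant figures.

Hyperfocal distance H = f²/(N·c) + f = 180²/(13 × 0.061) + 180 = 32400/0.793 + 180 ≈ 41037.5 mm ≈ 41.0 m.

41.0 m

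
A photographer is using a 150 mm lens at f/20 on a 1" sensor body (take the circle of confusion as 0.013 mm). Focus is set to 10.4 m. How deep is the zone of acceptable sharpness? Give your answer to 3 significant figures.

2.50 m

Hyperfocal distance H = f²/(N·c) + f = 150²/(20 × 0.013) + 150 = 22500/0.26 + 150 ≈ 86688.5 mm ≈ 86.69 m.
Near limit Dn = s·(H − f)/(H + s − 2f) = 10400 × (86688.5 − 150) / (86688.5 + 10400 − 2 × 150) = 10400 × 86538.5 / 96788.5 ≈ 9298.6 mm.
Far limit Df = s·(H − f)/(H − s) = 10400 × (86688.5 − 150) / (86688.5 − 10400) = 10400 × 86538.5 / 76288.5 ≈ 11797.3 mm.
Depth of field = Df − Dn = 11797.3 − 9298.6 ≈ 2498.7 mm ≈ 2.50 m.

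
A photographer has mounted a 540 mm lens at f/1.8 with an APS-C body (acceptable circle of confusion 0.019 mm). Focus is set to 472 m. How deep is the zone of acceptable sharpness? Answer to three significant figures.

Hyperfocal distance H = f²/(N·c) + f = 540²/(1.8 × 0.019) + 540 = 291600/0.0342 + 540 ≈ 8526855.8 mm ≈ 8527 m.
Near limit Dn = s·(H − f)/(H + s − 2f) = 472000 × (8526855.8 − 540) / (8526855.8 + 472000 − 2 × 540) = 472000 × 8526315.8 / 8997775.8 ≈ 447268 mm.
Far limit Df = s·(H − f)/(H − s) = 472000 × (8526855.8 − 540) / (8526855.8 − 472000) = 472000 × 8526315.8 / 8054855.8 ≈ 499627 mm.
Depth of field = Df − Dn = 499627 − 447268 ≈ 52359 mm ≈ 52.4 m.

52.4 m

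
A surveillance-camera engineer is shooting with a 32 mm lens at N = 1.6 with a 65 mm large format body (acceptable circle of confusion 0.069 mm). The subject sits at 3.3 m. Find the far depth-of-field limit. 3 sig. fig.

Hyperfocal distance H = f²/(N·c) + f = 32²/(1.6 × 0.069) + 32 = 1024/0.1104 + 32 ≈ 9307.4 mm ≈ 9.307 m.
Far limit Df = s·(H − f)/(H − s) = 3300 × (9307.4 − 32) / (9307.4 − 3300) = 3300 × 9275.4 / 6007.4 ≈ 5095.2 mm ≈ 5.10 m.

5.10 m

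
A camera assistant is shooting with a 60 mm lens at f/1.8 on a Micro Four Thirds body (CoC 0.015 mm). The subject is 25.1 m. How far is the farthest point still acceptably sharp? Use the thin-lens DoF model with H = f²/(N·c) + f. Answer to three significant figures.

Hyperfocal distance H = f²/(N·c) + f = 60²/(1.8 × 0.015) + 60 = 3600/0.027 + 60 ≈ 133393.3 mm ≈ 133.4 m.
Far limit Df = s·(H − f)/(H − s) = 25100 × (133393.3 − 60) / (133393.3 − 25100) = 25100 × 133333.3 / 108293.3 ≈ 30904 mm ≈ 30.9 m.

30.9 m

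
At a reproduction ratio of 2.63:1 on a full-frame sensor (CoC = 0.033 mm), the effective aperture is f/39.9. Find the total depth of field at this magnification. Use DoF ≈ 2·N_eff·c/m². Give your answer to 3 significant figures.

0.381 mm

At magnification m, DoF ≈ 2·N_eff·c/m² = 2 × 39.9 × 0.033 / 2.63² = 2.633 / 6.917 ≈ 0.381 mm.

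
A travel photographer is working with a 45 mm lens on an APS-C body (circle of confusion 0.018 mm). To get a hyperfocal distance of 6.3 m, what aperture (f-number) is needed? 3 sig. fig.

Rearrange H = f²/(N·c) + f for N: N = f² / ((H − f)·c).
N = 45² / ((6300 − 45) × 0.018) = 2025 / 112.6 ≈ 18.

f/18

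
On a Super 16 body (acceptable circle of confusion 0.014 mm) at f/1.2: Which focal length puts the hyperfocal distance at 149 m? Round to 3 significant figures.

From H = f²/(N·c) + f, with f ≪ H: f ≈ √(H·N·c) = √(149000 × 1.2 × 0.014) = √2503.2 ≈ 50.03 mm.
The +f correction barely moves this — solving exactly, f² + N·c·f − N·c·H = 0 ⇒ f = (−N·c + √((N·c)² + 4·N·c·H))/2 = (−0.0168 + √10013)/2 ≈ 50.024 mm, so f ≈ 50.0 mm.

50.0 mm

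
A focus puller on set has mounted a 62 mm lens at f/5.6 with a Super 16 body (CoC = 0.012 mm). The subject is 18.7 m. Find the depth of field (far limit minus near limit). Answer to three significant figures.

13.6 m

Hyperfocal distance H = f²/(N·c) + f = 62²/(5.6 × 0.012) + 62 = 3844/0.0672 + 62 ≈ 57264.4 mm ≈ 57.26 m.
Near limit Dn = s·(H − f)/(H + s − 2f) = 18700 × (57264.4 − 62) / (57264.4 + 18700 − 2 × 62) = 18700 × 57202.4 / 75840.4 ≈ 14104 mm.
Far limit Df = s·(H − f)/(H − s) = 18700 × (57264.4 − 62) / (57264.4 − 18700) = 18700 × 57202.4 / 38564.4 ≈ 27738 mm.
Depth of field = Df − Dn = 27738 − 14104 ≈ 13634 mm ≈ 13.6 m.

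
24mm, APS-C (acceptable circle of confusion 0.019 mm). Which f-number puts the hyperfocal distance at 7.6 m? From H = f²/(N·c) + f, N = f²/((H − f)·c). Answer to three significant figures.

Rearrange H = f²/(N·c) + f for N: N = f² / ((H − f)·c).
N = 24² / ((7600 − 24) × 0.019) = 576 / 143.9 ≈ 4.

f/4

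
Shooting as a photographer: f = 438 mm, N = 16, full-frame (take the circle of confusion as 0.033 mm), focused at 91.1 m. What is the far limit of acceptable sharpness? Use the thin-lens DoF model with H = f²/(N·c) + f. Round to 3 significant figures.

121 m

Hyperfocal distance H = f²/(N·c) + f = 438²/(16 × 0.033) + 438 = 191844/0.528 + 438 ≈ 363778.9 mm ≈ 363.8 m.
Far limit Df = s·(H − f)/(H − s) = 91100 × (363778.9 − 438) / (363778.9 − 91100) = 91100 × 363340.9 / 272678.9 ≈ 121390 mm ≈ 121 m.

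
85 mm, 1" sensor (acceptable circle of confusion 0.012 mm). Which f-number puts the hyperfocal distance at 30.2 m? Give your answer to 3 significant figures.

Rearrange H = f²/(N·c) + f for N: N = f² / ((H − f)·c).
N = 85² / ((30200 − 85) × 0.012) = 7225 / 361.4 ≈ 20.

f/20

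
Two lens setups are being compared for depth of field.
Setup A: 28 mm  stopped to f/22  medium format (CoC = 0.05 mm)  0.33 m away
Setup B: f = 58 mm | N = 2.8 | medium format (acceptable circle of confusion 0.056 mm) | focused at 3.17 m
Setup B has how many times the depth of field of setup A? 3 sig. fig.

Setup A: H = 28²/(22×0.05) + 28 ≈ 740.7 mm; DoF = Df − Dn = 572.64 − 231.79 ≈ 340.85 mm.
Setup B: H = 58²/(2.8×0.056) + 58 ≈ 21512.1 mm; DoF = Df − Dn = 3707.84 − 2768.43 ≈ 939.41 mm.
Ratio = 939.41 / 340.85 ≈ 2.76.

2.76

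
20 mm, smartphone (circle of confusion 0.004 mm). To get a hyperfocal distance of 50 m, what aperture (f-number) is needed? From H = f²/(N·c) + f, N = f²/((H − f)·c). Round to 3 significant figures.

f/2.00

Rearrange H = f²/(N·c) + f for N: N = f² / ((H − f)·c).
N = 20² / ((50000 − 20) × 0.004) = 400 / 199.9 ≈ 2.00.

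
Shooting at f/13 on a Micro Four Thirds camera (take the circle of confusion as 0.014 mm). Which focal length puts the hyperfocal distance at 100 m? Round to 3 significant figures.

From H = f²/(N·c) + f, with f ≪ H: f ≈ √(H·N·c) = √(100000 × 13 × 0.014) = √18200 ≈ 134.9 mm.
The +f correction barely moves this — solving exactly, f² + N·c·f − N·c·H = 0 ⇒ f = (−N·c + √((N·c)² + 4·N·c·H))/2 = (−0.182 + √72800)/2 ≈ 134.82 mm, so f ≈ 135 mm.

135 mm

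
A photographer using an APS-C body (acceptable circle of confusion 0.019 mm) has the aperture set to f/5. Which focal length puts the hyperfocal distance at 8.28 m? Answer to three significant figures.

From H = f²/(N·c) + f, with f ≪ H: f ≈ √(H·N·c) = √(8280 × 5 × 0.019) = √786.60 ≈ 28.05 mm.
Exact: f² + N·c·f − N·c·H = 0 ⇒ f = (−N·c + √((N·c)² + 4·N·c·H))/2 = (−0.095 + √3146.4)/2 ≈ 27.999 mm ≈ 28.0 mm.

28.0 mm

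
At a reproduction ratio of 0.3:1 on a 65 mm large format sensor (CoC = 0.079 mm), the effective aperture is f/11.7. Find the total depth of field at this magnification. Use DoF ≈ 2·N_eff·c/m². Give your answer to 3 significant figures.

20.5 mm

At magnification m, DoF ≈ 2·N_eff·c/m² = 2 × 11.7 × 0.079 / 0.3² = 1.849 / 0.09 ≈ 20.5 mm.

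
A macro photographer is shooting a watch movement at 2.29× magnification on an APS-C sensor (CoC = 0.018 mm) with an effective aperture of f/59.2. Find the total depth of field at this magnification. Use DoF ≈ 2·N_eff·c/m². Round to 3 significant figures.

0.406 mm

At magnification m, DoF ≈ 2·N_eff·c/m² = 2 × 59.2 × 0.018 / 2.29² = 2.131 / 5.244 ≈ 0.406 mm.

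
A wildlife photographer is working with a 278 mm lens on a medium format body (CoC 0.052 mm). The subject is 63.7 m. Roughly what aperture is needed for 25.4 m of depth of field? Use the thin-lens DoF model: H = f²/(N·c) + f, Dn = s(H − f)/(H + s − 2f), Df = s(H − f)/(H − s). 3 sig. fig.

Write h = H − f = f²/(N·c). The thin-lens limits are Dn = s·h/(h + (s−f)) and Df = s·h/(h − (s−f)), so DoF = Df − Dn = 2·s·(s−f)·h / (h² − (s−f)²).
That is a quadratic in h: DoF·h² − 2·s·(s−f)·h − DoF·(s−f)² = 0 ⇒ h = (s−f)·(s + √(s² + DoF²)) / DoF = 63422 × (63700 + √(63700² + 25400²)) / 25400 = 63422 × (63700 + 68577.3) / 25400 ≈ 330287 mm.
Then N = f²/(c·h) = 278² / (0.052 × 330287) = 77284 / 17175 ≈ 4.50.

f/4.50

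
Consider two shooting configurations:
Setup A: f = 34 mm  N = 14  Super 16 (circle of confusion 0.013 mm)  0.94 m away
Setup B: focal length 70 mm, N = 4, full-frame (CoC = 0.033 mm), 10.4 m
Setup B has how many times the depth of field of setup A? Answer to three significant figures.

22.9

Setup A: H = 34²/(14×0.013) + 34 ≈ 6385.6 mm; DoF = Df − Dn = 1096.39 − 822.66 ≈ 273.73 mm.
Setup B: H = 70²/(4×0.033) + 70 ≈ 37191.2 mm; DoF = Df − Dn = 14410.0 − 8135.9 ≈ 6274.1 mm.
Ratio = 6274.1 / 273.73 ≈ 22.9.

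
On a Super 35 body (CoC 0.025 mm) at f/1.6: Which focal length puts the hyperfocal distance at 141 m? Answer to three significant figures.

75.1 mm

From H = f²/(N·c) + f, with f ≪ H: f ≈ √(H·N·c) = √(141000 × 1.6 × 0.025) = √5640.0 ≈ 75.10 mm.
The +f correction barely moves this — solving exactly, f² + N·c·f − N·c·H = 0 ⇒ f = (−N·c + √((N·c)² + 4·N·c·H))/2 = (−0.04 + √22560)/2 ≈ 75.080 mm, so f ≈ 75.1 mm.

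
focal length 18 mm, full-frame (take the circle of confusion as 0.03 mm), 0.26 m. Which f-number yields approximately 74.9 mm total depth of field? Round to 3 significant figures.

Write h = H − f = f²/(N·c). The thin-lens limits are Dn = s·h/(h + (s−f)) and Df = s·h/(h − (s−f)), so DoF = Df − Dn = 2·s·(s−f)·h / (h² − (s−f)²).
That is a quadratic in h: DoF·h² − 2·s·(s−f)·h − DoF·(s−f)² = 0 ⇒ h = (s−f)·(s + √(s² + DoF²)) / DoF = 242 × (260 + √(260² + 74.9²)) / 74.9 = 242 × (260 + 270.573) / 74.9 ≈ 1714.3 mm.
Then N = f²/(c·h) = 18² / (0.03 × 1714.3) = 324 / 51.428 ≈ 6.30.

f/6.30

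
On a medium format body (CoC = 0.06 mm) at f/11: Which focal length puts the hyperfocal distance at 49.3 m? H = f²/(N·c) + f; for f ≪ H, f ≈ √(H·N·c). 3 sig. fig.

From H = f²/(N·c) + f, with f ≪ H: f ≈ √(H·N·c) = √(49300 × 11 × 0.06) = √32538 ≈ 180.4 mm.
The +f correction barely moves this — solving exactly, f² + N·c·f − N·c·H = 0 ⇒ f = (−N·c + √((N·c)² + 4·N·c·H))/2 = (−0.66 + √130152)/2 ≈ 180.05 mm, so f ≈ 180 mm.

180 mm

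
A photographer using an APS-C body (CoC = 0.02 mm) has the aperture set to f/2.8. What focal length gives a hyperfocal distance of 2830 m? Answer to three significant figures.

From H = f²/(N·c) + f, with f ≪ H: f ≈ √(H·N·c) = √(2830000 × 2.8 × 0.02) = √158480 ≈ 398.1 mm.
The +f correction barely moves this — solving exactly, f² + N·c·f − N·c·H = 0 ⇒ f = (−N·c + √((N·c)² + 4·N·c·H))/2 = (−0.056 + √633920)/2 ≈ 398.07 mm, so f ≈ 398 mm.

398 mm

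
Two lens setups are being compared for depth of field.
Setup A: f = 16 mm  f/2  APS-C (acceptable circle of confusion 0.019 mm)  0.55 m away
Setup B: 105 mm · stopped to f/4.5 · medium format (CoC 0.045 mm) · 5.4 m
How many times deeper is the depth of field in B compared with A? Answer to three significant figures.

Setup A: H = 16²/(2×0.019) + 16 ≈ 6752.8 mm; DoF = Df − Dn = 597.349 − 509.606 ≈ 87.743 mm.
Setup B: H = 105²/(4.5×0.045) + 105 ≈ 54549.4 mm; DoF = Df − Dn = 5981.8 − 4921.4 ≈ 1060.4 mm.
Ratio = 1060.4 / 87.743 ≈ 12.1.

12.1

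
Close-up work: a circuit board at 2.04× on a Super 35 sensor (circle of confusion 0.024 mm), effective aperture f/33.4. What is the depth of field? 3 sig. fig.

At magnification m, DoF ≈ 2·N_eff·c/m² = 2 × 33.4 × 0.024 / 2.04² = 1.603 / 4.162 ≈ 0.385 mm.

0.385 mm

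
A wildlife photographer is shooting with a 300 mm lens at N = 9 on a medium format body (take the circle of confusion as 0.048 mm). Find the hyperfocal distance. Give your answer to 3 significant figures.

209 m

Hyperfocal distance H = f²/(N·c) + f = 300²/(9 × 0.048) + 300 = 90000/0.432 + 300 ≈ 208633.3 mm ≈ 209 m.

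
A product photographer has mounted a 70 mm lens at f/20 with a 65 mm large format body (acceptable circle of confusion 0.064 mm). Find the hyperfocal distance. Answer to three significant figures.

Hyperfocal distance H = f²/(N·c) + f = 70²/(20 × 0.064) + 70 = 4900/1.28 + 70 ≈ 3898.1 mm ≈ 3.90 m.

3.90 m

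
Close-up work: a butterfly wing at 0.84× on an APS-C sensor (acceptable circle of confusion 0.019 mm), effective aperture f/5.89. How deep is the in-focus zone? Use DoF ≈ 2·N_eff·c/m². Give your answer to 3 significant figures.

At magnification m, DoF ≈ 2·N_eff·c/m² = 2 × 5.89 × 0.019 / 0.84² = 0.2238 / 0.7056 ≈ 0.317 mm.

0.317 mm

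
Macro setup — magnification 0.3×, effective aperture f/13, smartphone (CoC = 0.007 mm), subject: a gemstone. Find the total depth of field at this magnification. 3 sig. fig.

At magnification m, DoF ≈ 2·N_eff·c/m² = 2 × 13 × 0.007 / 0.3² = 0.182 / 0.09 ≈ 2.02 mm.

2.02 mm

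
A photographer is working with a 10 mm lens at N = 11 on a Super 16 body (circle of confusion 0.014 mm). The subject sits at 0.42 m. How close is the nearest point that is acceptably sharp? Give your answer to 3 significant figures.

Hyperfocal distance H = f²/(N·c) + f = 10²/(11 × 0.014) + 10 = 100/0.154 + 10 ≈ 659.4 mm ≈ 0.659 m.
Near limit Dn = s·(H − f)/(H + s − 2f) = 420 × (659.4 − 10) / (659.4 + 420 − 2 × 10) = 420 × 649.4 / 1059.4 ≈ 257.45 mm.

257 mm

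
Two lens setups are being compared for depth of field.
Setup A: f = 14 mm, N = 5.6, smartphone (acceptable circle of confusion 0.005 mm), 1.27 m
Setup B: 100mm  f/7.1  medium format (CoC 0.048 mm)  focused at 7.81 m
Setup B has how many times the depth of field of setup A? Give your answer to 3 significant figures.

Setup A: H = 14²/(5.6×0.005) + 14 ≈ 7014.0 mm; DoF = Df − Dn = 1547.70 − 1076.79 ≈ 470.91 mm.
Setup B: H = 100²/(7.1×0.048) + 100 ≈ 29442.7 mm; DoF = Df − Dn = 10593.5 − 6184.9 ≈ 4408.6 mm.
Ratio = 4408.6 / 470.91 ≈ 9.36.

9.36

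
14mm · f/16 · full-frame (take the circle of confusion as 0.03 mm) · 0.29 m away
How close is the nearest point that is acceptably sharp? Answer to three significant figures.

173 mm

Hyperfocal distance H = f²/(N·c) + f = 14²/(16 × 0.03) + 14 = 196/0.48 + 14 ≈ 422.3 mm ≈ 0.422 m.
Near limit Dn = s·(H − f)/(H + s − 2f) = 290 × (422.3 − 14) / (422.3 + 290 − 2 × 14) = 290 × 408.3 / 684.3 ≈ 173.04 mm.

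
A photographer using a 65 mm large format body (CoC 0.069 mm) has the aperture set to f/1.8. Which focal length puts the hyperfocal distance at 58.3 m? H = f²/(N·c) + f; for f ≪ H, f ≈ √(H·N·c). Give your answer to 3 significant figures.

From H = f²/(N·c) + f, with f ≪ H: f ≈ √(H·N·c) = √(58300 × 1.8 × 0.069) = √7240.9 ≈ 85.09 mm.
Exact: f² + N·c·f − N·c·H = 0 ⇒ f = (−N·c + √((N·c)² + 4·N·c·H))/2 = (−0.1242 + √28963)/2 ≈ 85.031 mm ≈ 85.0 mm.

85.0 mm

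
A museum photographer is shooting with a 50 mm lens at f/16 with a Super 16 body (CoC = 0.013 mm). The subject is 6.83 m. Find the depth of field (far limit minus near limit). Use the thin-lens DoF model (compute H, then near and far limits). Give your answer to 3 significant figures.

Hyperfocal distance H = f²/(N·c) + f = 50²/(16 × 0.013) + 50 = 2500/0.208 + 50 ≈ 12069.2 mm ≈ 12.07 m.
Near limit Dn = s·(H − f)/(H + s − 2f) = 6830 × (12069.2 − 50) / (12069.2 + 6830 − 2 × 50) = 6830 × 12019.2 / 18799.2 ≈ 4367 mm.
Far limit Df = s·(H − f)/(H − s) = 6830 × (12069.2 − 50) / (12069.2 − 6830) = 6830 × 12019.2 / 5239.2 ≈ 15669 mm.
Depth of field = Df − Dn = 15669 − 4367 ≈ 11302 mm ≈ 11.3 m.

11.3 m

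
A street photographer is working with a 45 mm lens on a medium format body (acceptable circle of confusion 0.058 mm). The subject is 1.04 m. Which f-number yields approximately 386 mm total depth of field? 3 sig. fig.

Write h = H − f = f²/(N·c). The thin-lens limits are Dn = s·h/(h + (s−f)) and Df = s·h/(h − (s−f)), so DoF = Df − Dn = 2·s·(s−f)·h / (h² − (s−f)²).
That is a quadratic in h: DoF·h² − 2·s·(s−f)·h − DoF·(s−f)² = 0 ⇒ h = (s−f)·(s + √(s² + DoF²)) / DoF = 995 × (1040 + √(1040² + 386²)) / 386 = 995 × (1040 + 1109.32) / 386 ≈ 5540.4 mm.
Then N = f²/(c·h) = 45² / (0.058 × 5540.4) = 2025 / 321.34 ≈ 6.30.

f/6.30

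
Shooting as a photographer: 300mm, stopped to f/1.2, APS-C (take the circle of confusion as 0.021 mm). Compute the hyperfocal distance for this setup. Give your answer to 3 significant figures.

3570 m

Hyperfocal distance H = f²/(N·c) + f = 300²/(1.2 × 0.021) + 300 = 90000/0.0252 + 300 ≈ 3571728.6 mm ≈ 3570 m.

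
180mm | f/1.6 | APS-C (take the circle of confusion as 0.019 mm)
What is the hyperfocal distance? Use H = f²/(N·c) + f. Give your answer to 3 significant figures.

1070 m

Hyperfocal distance H = f²/(N·c) + f = 180²/(1.6 × 0.019) + 180 = 32400/0.0304 + 180 ≈ 1065969.5 mm ≈ 1070 m.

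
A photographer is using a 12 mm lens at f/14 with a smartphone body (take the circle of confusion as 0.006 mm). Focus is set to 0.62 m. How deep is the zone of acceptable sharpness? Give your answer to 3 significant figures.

0.503 m

Hyperfocal distance H = f²/(N·c) + f = 12²/(14 × 0.006) + 12 = 144/0.084 + 12 ≈ 1726.3 mm ≈ 1.726 m.
Near limit Dn = s·(H − f)/(H + s − 2f) = 620 × (1726.3 − 12) / (1726.3 + 620 − 2 × 12) = 620 × 1714.3 / 2322.3 ≈ 457.68 mm.
Far limit Df = s·(H − f)/(H − s) = 620 × (1726.3 − 12) / (1726.3 − 620) = 620 × 1714.3 / 1106.3 ≈ 960.74 mm.
Depth of field = Df − Dn = 960.74 − 457.68 ≈ 503.06 mm ≈ 0.503 m.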